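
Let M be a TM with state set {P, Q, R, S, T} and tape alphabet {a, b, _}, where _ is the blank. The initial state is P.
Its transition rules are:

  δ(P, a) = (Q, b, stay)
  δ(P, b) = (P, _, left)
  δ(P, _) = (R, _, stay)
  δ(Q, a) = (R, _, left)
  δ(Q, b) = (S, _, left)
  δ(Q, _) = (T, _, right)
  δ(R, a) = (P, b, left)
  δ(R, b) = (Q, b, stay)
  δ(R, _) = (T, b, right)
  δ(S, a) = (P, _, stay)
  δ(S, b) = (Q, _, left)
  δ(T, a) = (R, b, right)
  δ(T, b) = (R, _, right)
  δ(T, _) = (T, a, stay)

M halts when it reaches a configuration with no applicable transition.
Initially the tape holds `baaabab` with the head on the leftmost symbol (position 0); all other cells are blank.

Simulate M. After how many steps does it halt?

24

state=P head=0 tape=__[b]aaabab   (P,b)→(P,_,left)
state=P head=-1 tape=_[_]_aaabab   (P,_)→(R,_,stay)
state=R head=-1 tape=_[_]_aaabab   (R,_)→(T,b,right)
state=T head=0 tape=_b[_]aaabab   (T,_)→(T,a,stay)
state=T head=0 tape=_b[a]aaabab   (T,a)→(R,b,right)
state=R head=1 tape=_bb[a]aabab   (R,a)→(P,b,left)
state=P head=0 tape=_b[b]baabab   (P,b)→(P,_,left)
state=P head=-1 tape=_[b]_baabab   (P,b)→(P,_,left)
state=P head=-2 tape=[_]__baabab   (P,_)→(R,_,stay)
state=R head=-2 tape=[_]__baabab   (R,_)→(T,b,right)
state=T head=-1 tape=b[_]_baabab   (T,_)→(T,a,stay)
state=T head=-1 tape=b[a]_baabab   (T,a)→(R,b,right)
state=R head=0 tape=bb[_]baabab   (R,_)→(T,b,right)
state=T head=1 tape=bbb[b]aabab   (T,b)→(R,_,right)
state=R head=2 tape=bbb_[a]abab   (R,a)→(P,b,left)
state=P head=1 tape=bbb[_]babab   (P,_)→(R,_,stay)
state=R head=1 tape=bbb[_]babab   (R,_)→(T,b,right)
state=T head=2 tape=bbbb[b]abab   (T,b)→(R,_,right)
state=R head=3 tape=bbbb_[a]bab   (R,a)→(P,b,left)
state=P head=2 tape=bbbb[_]bbab   (P,_)→(R,_,stay)
state=R head=2 tape=bbbb[_]bbab   (R,_)→(T,b,right)
state=T head=3 tape=bbbbb[b]bab   (T,b)→(R,_,right)
state=R head=4 tape=bbbbb_[b]ab   (R,b)→(Q,b,stay)
state=Q head=4 tape=bbbbb_[b]ab   (Q,b)→(S,_,left)
state=S head=3 tape=bbbbb[_]_ab
M halts after 24 transitions.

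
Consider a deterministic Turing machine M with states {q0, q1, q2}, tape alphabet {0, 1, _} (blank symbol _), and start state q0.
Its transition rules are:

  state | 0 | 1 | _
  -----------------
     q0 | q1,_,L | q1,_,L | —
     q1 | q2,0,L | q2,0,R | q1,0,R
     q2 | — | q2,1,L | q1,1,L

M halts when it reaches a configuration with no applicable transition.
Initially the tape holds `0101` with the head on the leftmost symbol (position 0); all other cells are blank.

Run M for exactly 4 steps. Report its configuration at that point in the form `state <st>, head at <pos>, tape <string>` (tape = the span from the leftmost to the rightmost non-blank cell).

q0 | _[0]101   read 0 → write _, move L, go to q1
q1 | [_]_101   read _ → write 0, move R, go to q1
q1 | 0[_]101   read _ → write 0, move R, go to q1
q1 | 00[1]01   read 1 → write 0, move R, go to q2
q2 | 000[0]1
After 4 steps: state q2, head at 2, tape 00001.

state q2, head at 2, tape 00001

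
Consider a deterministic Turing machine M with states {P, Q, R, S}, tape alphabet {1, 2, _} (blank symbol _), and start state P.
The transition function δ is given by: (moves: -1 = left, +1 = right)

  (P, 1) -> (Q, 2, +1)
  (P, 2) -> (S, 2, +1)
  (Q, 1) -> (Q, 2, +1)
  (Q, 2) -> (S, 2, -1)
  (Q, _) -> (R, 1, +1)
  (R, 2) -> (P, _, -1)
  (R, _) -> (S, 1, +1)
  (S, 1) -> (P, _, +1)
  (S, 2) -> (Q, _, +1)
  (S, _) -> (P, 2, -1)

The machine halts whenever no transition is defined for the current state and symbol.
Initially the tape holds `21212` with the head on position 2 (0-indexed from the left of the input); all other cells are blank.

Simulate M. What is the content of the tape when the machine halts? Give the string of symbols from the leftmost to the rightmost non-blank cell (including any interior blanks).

P | 21[2]12____   read 2 → write 2, move +1, go to S
S | 212[1]2____   read 1 → write _, move +1, go to P
P | 212_[2]____   read 2 → write 2, move +1, go to S
S | 212_2[_]___   read _ → write 2, move -1, go to P
P | 212_[2]2___   read 2 → write 2, move +1, go to S
S | 212_2[2]___   read 2 → write _, move +1, go to Q
Q | 212_2_[_]__   read _ → write 1, move +1, go to R
R | 212_2_1[_]_   read _ → write 1, move +1, go to S
S | 212_2_11[_]   read _ → write 2, move -1, go to P
P | 212_2_1[1]2   read 1 → write 2, move +1, go to Q
Q | 212_2_12[2]   read 2 → write 2, move -1, go to S
S | 212_2_1[2]2   read 2 → write _, move +1, go to Q
Q | 212_2_1_[2]   read 2 → write 2, move -1, go to S
S | 212_2_1[_]2   read _ → write 2, move -1, go to P
P | 212_2_[1]22   read 1 → write 2, move +1, go to Q
Q | 212_2_2[2]2   read 2 → write 2, move -1, go to S
S | 212_2_[2]22   read 2 → write _, move +1, go to Q
Q | 212_2__[2]2   read 2 → write 2, move -1, go to S
S | 212_2_[_]22   read _ → write 2, move -1, go to P
P | 212_2[_]222
The non-blank tape span at halt is 212_2_222.

212_2_222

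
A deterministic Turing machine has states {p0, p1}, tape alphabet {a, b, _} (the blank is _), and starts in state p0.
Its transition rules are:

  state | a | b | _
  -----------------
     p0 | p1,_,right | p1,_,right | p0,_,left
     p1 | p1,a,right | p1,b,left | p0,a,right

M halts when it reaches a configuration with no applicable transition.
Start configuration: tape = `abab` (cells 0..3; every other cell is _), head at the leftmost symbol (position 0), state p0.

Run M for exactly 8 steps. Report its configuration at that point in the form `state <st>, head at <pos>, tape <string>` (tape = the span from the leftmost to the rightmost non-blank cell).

p0 | [a]bab   read a → write _, move right, go to p1
p1 | _[b]ab   read b → write b, move left, go to p1
p1 | [_]bab   read _ → write a, move right, go to p0
p0 | a[b]ab   read b → write _, move right, go to p1
p1 | a_[a]b   read a → write a, move right, go to p1
p1 | a_a[b]   read b → write b, move left, go to p1
p1 | a_[a]b   read a → write a, move right, go to p1
p1 | a_a[b]   read b → write b, move left, go to p1
p1 | a_[a]b
After 8 steps: state p1, head at 2, tape a_ab.

state p1, head at 2, tape a_ab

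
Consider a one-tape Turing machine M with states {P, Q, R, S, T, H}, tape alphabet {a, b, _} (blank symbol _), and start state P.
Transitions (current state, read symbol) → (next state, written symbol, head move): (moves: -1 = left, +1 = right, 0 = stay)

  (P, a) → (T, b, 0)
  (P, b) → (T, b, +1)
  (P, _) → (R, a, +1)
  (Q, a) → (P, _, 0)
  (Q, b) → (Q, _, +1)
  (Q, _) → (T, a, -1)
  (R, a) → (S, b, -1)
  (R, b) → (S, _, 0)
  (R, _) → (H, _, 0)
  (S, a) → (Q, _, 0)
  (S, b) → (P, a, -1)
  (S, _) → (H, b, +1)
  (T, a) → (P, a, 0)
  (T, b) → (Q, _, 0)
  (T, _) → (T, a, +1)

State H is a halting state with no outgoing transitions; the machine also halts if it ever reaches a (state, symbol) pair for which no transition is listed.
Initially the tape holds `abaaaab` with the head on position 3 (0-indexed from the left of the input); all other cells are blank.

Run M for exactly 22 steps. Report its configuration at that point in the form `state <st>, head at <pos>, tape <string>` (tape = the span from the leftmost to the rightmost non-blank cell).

P | __aba[a]aab   read a → write b, move 0, go to T
T | __aba[b]aab   read b → write _, move 0, go to Q
Q | __aba[_]aab   read _ → write a, move -1, go to T
T | __ab[a]aaab   read a → write a, move 0, go to P
P | __ab[a]aaab   read a → write b, move 0, go to T
T | __ab[b]aaab   read b → write _, move 0, go to Q
Q | __ab[_]aaab   read _ → write a, move -1, go to T
T | __a[b]aaaab   read b → write _, move 0, go to Q
Q | __a[_]aaaab   read _ → write a, move -1, go to T
T | __[a]aaaaab   read a → write a, move 0, go to P
P | __[a]aaaaab   read a → write b, move 0, go to T
T | __[b]aaaaab   read b → write _, move 0, go to Q
Q | __[_]aaaaab   read _ → write a, move -1, go to T
T | _[_]aaaaaab   read _ → write a, move +1, go to T
T | _a[a]aaaaab   read a → write a, move 0, go to P
P | _a[a]aaaaab   read a → write b, move 0, go to T
T | _a[b]aaaaab   read b → write _, move 0, go to Q
Q | _a[_]aaaaab   read _ → write a, move -1, go to T
T | _[a]aaaaaab   read a → write a, move 0, go to P
P | _[a]aaaaaab   read a → write b, move 0, go to T
T | _[b]aaaaaab   read b → write _, move 0, go to Q
Q | _[_]aaaaaab   read _ → write a, move -1, go to T
T | [_]aaaaaaab
After 22 steps: state T, head at -2, tape aaaaaaab.

state T, head at -2, tape aaaaaaab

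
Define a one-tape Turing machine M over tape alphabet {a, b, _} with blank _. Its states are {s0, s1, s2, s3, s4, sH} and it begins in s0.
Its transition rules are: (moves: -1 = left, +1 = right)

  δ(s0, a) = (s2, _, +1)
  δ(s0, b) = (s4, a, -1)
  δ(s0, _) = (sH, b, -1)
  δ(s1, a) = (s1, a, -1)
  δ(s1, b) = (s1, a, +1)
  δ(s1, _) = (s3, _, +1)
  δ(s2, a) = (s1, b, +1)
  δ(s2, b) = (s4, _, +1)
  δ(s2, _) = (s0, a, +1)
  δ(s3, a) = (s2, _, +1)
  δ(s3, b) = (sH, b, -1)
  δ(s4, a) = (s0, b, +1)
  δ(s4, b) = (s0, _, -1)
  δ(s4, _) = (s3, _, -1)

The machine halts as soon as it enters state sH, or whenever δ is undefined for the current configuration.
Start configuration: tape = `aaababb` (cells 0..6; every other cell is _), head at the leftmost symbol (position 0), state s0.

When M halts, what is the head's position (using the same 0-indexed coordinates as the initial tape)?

8

s0 | [a]aababb__   read a → write _, move +1, go to s2
s2 | _[a]ababb__   read a → write b, move +1, go to s1
s1 | _b[a]babb__   read a → write a, move -1, go to s1
s1 | _[b]ababb__   read b → write a, move +1, go to s1
s1 | _a[a]babb__   read a → write a, move -1, go to s1
s1 | _[a]ababb__   read a → write a, move -1, go to s1
s1 | [_]aababb__   read _ → write _, move +1, go to s3
s3 | _[a]ababb__   read a → write _, move +1, go to s2
s2 | __[a]babb__   read a → write b, move +1, go to s1
s1 | __b[b]abb__   read b → write a, move +1, go to s1
s1 | __ba[a]bb__   read a → write a, move -1, go to s1
s1 | __b[a]abb__   read a → write a, move -1, go to s1
s1 | __[b]aabb__   read b → write a, move +1, go to s1
s1 | __a[a]abb__   read a → write a, move -1, go to s1
s1 | __[a]aabb__   read a → write a, move -1, go to s1
s1 | _[_]aaabb__   read _ → write _, move +1, go to s3
s3 | __[a]aabb__   read a → write _, move +1, go to s2
s2 | ___[a]abb__   read a → write b, move +1, go to s1
s1 | ___b[a]bb__   read a → write a, move -1, go to s1
s1 | ___[b]abb__   read b → write a, move +1, go to s1
s1 | ___a[a]bb__   read a → write a, move -1, go to s1
s1 | ___[a]abb__   read a → write a, move -1, go to s1
s1 | __[_]aabb__   read _ → write _, move +1, go to s3
s3 | ___[a]abb__   read a → write _, move +1, go to s2
s2 | ____[a]bb__   read a → write b, move +1, go to s1
s1 | ____b[b]b__   read b → write a, move +1, go to s1
s1 | ____ba[b]__   read b → write a, move +1, go to s1
s1 | ____baa[_]_   read _ → write _, move +1, go to s3
s3 | ____baa_[_]
At halt the head is at cell 8.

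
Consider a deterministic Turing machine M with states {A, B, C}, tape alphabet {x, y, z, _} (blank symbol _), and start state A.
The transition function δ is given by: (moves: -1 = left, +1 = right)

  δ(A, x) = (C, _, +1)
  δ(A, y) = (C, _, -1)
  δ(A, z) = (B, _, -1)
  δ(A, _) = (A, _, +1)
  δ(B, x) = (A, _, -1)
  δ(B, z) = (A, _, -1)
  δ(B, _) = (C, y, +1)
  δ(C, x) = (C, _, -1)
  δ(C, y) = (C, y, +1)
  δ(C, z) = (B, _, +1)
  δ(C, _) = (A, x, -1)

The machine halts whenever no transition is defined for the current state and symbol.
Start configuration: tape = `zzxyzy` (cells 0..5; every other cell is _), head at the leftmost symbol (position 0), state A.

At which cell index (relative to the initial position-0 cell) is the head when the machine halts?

5

state=A head=0 tape=___[z]zxyzy   (A,z)→(B,_,-1)
state=B head=-1 tape=__[_]_zxyzy   (B,_)→(C,y,+1)
state=C head=0 tape=__y[_]zxyzy   (C,_)→(A,x,-1)
state=A head=-1 tape=__[y]xzxyzy   (A,y)→(C,_,-1)
state=C head=-2 tape=_[_]_xzxyzy   (C,_)→(A,x,-1)
state=A head=-3 tape=[_]x_xzxyzy   (A,_)→(A,_,+1)
state=A head=-2 tape=_[x]_xzxyzy   (A,x)→(C,_,+1)
state=C head=-1 tape=__[_]xzxyzy   (C,_)→(A,x,-1)
state=A head=-2 tape=_[_]xxzxyzy   (A,_)→(A,_,+1)
state=A head=-1 tape=__[x]xzxyzy   (A,x)→(C,_,+1)
state=C head=0 tape=___[x]zxyzy   (C,x)→(C,_,-1)
state=C head=-1 tape=__[_]_zxyzy   (C,_)→(A,x,-1)
state=A head=-2 tape=_[_]x_zxyzy   (A,_)→(A,_,+1)
state=A head=-1 tape=__[x]_zxyzy   (A,x)→(C,_,+1)
state=C head=0 tape=___[_]zxyzy   (C,_)→(A,x,-1)
state=A head=-1 tape=__[_]xzxyzy   (A,_)→(A,_,+1)
state=A head=0 tape=___[x]zxyzy   (A,x)→(C,_,+1)
state=C head=1 tape=____[z]xyzy   (C,z)→(B,_,+1)
state=B head=2 tape=_____[x]yzy   (B,x)→(A,_,-1)
state=A head=1 tape=____[_]_yzy   (A,_)→(A,_,+1)
state=A head=2 tape=_____[_]yzy   (A,_)→(A,_,+1)
state=A head=3 tape=______[y]zy   (A,y)→(C,_,-1)
state=C head=2 tape=_____[_]_zy   (C,_)→(A,x,-1)
state=A head=1 tape=____[_]x_zy   (A,_)→(A,_,+1)
state=A head=2 tape=_____[x]_zy   (A,x)→(C,_,+1)
state=C head=3 tape=______[_]zy   (C,_)→(A,x,-1)
state=A head=2 tape=_____[_]xzy   (A,_)→(A,_,+1)
state=A head=3 tape=______[x]zy   (A,x)→(C,_,+1)
state=C head=4 tape=_______[z]y   (C,z)→(B,_,+1)
state=B head=5 tape=________[y]
At halt the head is at cell 5.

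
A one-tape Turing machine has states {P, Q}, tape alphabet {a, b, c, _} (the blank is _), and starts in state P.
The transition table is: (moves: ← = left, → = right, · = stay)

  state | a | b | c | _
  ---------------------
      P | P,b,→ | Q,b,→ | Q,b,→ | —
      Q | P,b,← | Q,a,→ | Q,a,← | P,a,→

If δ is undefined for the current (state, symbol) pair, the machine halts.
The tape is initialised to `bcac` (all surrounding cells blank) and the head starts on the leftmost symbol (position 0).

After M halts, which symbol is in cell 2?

P | [b]cac__   read b → write b, move →, go to Q
Q | b[c]ac__   read c → write a, move ←, go to Q
Q | [b]aac__   read b → write a, move →, go to Q
Q | a[a]ac__   read a → write b, move ←, go to P
P | [a]bac__   read a → write b, move →, go to P
P | b[b]ac__   read b → write b, move →, go to Q
Q | bb[a]c__   read a → write b, move ←, go to P
P | b[b]bc__   read b → write b, move →, go to Q
Q | bb[b]c__   read b → write a, move →, go to Q
Q | bba[c]__   read c → write a, move ←, go to Q
Q | bb[a]a__   read a → write b, move ←, go to P
P | b[b]ba__   read b → write b, move →, go to Q
Q | bb[b]a__   read b → write a, move →, go to Q
Q | bba[a]__   read a → write b, move ←, go to P
P | bb[a]b__   read a → write b, move →, go to P
P | bbb[b]__   read b → write b, move →, go to Q
Q | bbbb[_]_   read _ → write a, move →, go to P
P | bbbba[_]
Cell 2 holds b when M halts.

b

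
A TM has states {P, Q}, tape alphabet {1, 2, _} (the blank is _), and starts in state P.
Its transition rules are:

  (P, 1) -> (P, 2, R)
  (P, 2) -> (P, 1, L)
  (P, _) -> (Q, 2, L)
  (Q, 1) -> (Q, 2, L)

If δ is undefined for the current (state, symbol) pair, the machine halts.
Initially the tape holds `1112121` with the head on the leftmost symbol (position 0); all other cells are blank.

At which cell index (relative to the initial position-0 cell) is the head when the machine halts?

-2

P | __[1]112121   read 1 → write 2, move R, go to P
P | __2[1]12121   read 1 → write 2, move R, go to P
P | __22[1]2121   read 1 → write 2, move R, go to P
P | __222[2]121   read 2 → write 1, move L, go to P
P | __22[2]1121   read 2 → write 1, move L, go to P
P | __2[2]11121   read 2 → write 1, move L, go to P
P | __[2]111121   read 2 → write 1, move L, go to P
P | _[_]1111121   read _ → write 2, move L, go to Q
Q | [_]21111121
At halt the head is at cell -2.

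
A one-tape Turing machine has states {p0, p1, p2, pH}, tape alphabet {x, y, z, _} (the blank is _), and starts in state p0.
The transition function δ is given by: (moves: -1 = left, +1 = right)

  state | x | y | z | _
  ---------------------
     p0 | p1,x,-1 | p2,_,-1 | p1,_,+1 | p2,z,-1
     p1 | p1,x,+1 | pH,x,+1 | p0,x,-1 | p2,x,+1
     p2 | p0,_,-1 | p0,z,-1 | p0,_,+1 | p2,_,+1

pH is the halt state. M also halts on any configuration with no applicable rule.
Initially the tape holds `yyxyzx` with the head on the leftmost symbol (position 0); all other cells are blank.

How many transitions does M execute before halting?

10

p0 | _[y]yxyzx   read y → write _, move -1, go to p2
p2 | [_]_yxyzx   read _ → write _, move +1, go to p2
p2 | _[_]yxyzx   read _ → write _, move +1, go to p2
p2 | __[y]xyzx   read y → write z, move -1, go to p0
p0 | _[_]zxyzx   read _ → write z, move -1, go to p2
p2 | [_]zzxyzx   read _ → write _, move +1, go to p2
p2 | _[z]zxyzx   read z → write _, move +1, go to p0
p0 | __[z]xyzx   read z → write _, move +1, go to p1
p1 | ___[x]yzx   read x → write x, move +1, go to p1
p1 | ___x[y]zx   read y → write x, move +1, go to pH
pH | ___xx[z]x
M halts after 10 transitions.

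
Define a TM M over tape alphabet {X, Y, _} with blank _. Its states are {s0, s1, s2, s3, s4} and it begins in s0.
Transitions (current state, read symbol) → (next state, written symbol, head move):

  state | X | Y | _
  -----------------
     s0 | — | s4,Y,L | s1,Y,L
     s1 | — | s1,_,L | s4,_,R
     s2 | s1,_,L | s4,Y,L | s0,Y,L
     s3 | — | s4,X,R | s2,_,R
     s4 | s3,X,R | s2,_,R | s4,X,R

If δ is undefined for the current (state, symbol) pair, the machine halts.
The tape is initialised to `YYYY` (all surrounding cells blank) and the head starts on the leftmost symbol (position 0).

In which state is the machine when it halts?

state=s0 head=0 tape=_[Y]YYY_   (s0,Y)→(s4,Y,L)
state=s4 head=-1 tape=[_]YYYY_   (s4,_)→(s4,X,R)
state=s4 head=0 tape=X[Y]YYY_   (s4,Y)→(s2,_,R)
state=s2 head=1 tape=X_[Y]YY_   (s2,Y)→(s4,Y,L)
state=s4 head=0 tape=X[_]YYY_   (s4,_)→(s4,X,R)
state=s4 head=1 tape=XX[Y]YY_   (s4,Y)→(s2,_,R)
state=s2 head=2 tape=XX_[Y]Y_   (s2,Y)→(s4,Y,L)
state=s4 head=1 tape=XX[_]YY_   (s4,_)→(s4,X,R)
state=s4 head=2 tape=XXX[Y]Y_   (s4,Y)→(s2,_,R)
state=s2 head=3 tape=XXX_[Y]_   (s2,Y)→(s4,Y,L)
state=s4 head=2 tape=XXX[_]Y_   (s4,_)→(s4,X,R)
state=s4 head=3 tape=XXXX[Y]_   (s4,Y)→(s2,_,R)
state=s2 head=4 tape=XXXX_[_]   (s2,_)→(s0,Y,L)
state=s0 head=3 tape=XXXX[_]Y   (s0,_)→(s1,Y,L)
state=s1 head=2 tape=XXX[X]YY
No transition is defined for (s1, X); M halts in state s1.

s1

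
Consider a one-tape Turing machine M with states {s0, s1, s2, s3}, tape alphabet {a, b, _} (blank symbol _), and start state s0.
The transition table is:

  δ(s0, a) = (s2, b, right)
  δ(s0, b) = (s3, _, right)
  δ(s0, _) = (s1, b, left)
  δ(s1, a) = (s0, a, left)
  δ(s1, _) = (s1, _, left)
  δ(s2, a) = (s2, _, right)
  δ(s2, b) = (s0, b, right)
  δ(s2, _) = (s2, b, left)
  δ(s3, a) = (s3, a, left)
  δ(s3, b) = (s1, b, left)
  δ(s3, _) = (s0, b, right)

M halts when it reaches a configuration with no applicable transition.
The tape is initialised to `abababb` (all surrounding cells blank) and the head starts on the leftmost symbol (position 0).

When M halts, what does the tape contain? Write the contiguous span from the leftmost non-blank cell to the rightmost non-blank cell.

state=s0 head=0 tape=[a]bababb__   (s0,a)→(s2,b,right)
state=s2 head=1 tape=b[b]ababb__   (s2,b)→(s0,b,right)
state=s0 head=2 tape=bb[a]babb__   (s0,a)→(s2,b,right)
state=s2 head=3 tape=bbb[b]abb__   (s2,b)→(s0,b,right)
state=s0 head=4 tape=bbbb[a]bb__   (s0,a)→(s2,b,right)
state=s2 head=5 tape=bbbbb[b]b__   (s2,b)→(s0,b,right)
state=s0 head=6 tape=bbbbbb[b]__   (s0,b)→(s3,_,right)
state=s3 head=7 tape=bbbbbb_[_]_   (s3,_)→(s0,b,right)
state=s0 head=8 tape=bbbbbb_b[_]   (s0,_)→(s1,b,left)
state=s1 head=7 tape=bbbbbb_[b]b
The non-blank tape span at halt is bbbbbb_bb.

bbbbbb_bb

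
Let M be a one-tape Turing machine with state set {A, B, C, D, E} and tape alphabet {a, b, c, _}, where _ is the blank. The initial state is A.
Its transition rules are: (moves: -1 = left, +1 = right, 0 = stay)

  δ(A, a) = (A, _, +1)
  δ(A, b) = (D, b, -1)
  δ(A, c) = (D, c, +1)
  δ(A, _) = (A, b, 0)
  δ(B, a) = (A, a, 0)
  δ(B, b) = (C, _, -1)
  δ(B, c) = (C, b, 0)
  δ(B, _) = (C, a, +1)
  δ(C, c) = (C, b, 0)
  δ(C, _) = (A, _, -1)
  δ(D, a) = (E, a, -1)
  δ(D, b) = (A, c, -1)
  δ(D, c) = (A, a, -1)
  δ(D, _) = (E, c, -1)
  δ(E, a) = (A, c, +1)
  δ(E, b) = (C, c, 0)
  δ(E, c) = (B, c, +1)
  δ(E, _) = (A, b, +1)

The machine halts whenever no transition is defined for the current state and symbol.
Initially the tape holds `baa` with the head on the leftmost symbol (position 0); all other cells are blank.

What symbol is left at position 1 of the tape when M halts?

b

A | __[b]aa__   read b → write b, move -1, go to D
D | _[_]baa__   read _ → write c, move -1, go to E
E | [_]cbaa__   read _ → write b, move +1, go to A
A | b[c]baa__   read c → write c, move +1, go to D
D | bc[b]aa__   read b → write c, move -1, go to A
A | b[c]caa__   read c → write c, move +1, go to D
D | bc[c]aa__   read c → write a, move -1, go to A
A | b[c]aaa__   read c → write c, move +1, go to D
D | bc[a]aa__   read a → write a, move -1, go to E
E | b[c]aaa__   read c → write c, move +1, go to B
B | bc[a]aa__   read a → write a, move 0, go to A
A | bc[a]aa__   read a → write _, move +1, go to A
A | bc_[a]a__   read a → write _, move +1, go to A
A | bc__[a]__   read a → write _, move +1, go to A
A | bc___[_]_   read _ → write b, move 0, go to A
A | bc___[b]_   read b → write b, move -1, go to D
D | bc__[_]b_   read _ → write c, move -1, go to E
E | bc_[_]cb_   read _ → write b, move +1, go to A
A | bc_b[c]b_   read c → write c, move +1, go to D
D | bc_bc[b]_   read b → write c, move -1, go to A
A | bc_b[c]c_   read c → write c, move +1, go to D
D | bc_bc[c]_   read c → write a, move -1, go to A
A | bc_b[c]a_   read c → write c, move +1, go to D
D | bc_bc[a]_   read a → write a, move -1, go to E
E | bc_b[c]a_   read c → write c, move +1, go to B
B | bc_bc[a]_   read a → write a, move 0, go to A
A | bc_bc[a]_   read a → write _, move +1, go to A
A | bc_bc_[_]   read _ → write b, move 0, go to A
A | bc_bc_[b]   read b → write b, move -1, go to D
D | bc_bc[_]b   read _ → write c, move -1, go to E
E | bc_b[c]cb   read c → write c, move +1, go to B
B | bc_bc[c]b   read c → write b, move 0, go to C
C | bc_bc[b]b
Cell 1 holds b when M halts.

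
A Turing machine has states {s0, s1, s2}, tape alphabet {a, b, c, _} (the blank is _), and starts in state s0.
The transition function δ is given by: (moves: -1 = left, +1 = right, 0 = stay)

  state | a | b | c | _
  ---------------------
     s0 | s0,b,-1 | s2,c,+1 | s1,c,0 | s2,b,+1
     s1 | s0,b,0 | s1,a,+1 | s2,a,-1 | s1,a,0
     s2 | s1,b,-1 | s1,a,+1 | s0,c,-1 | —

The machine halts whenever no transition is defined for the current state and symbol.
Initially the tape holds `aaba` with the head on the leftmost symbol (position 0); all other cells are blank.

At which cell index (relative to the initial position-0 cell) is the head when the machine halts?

s0 | _[a]aba_   read a → write b, move -1, go to s0
s0 | [_]baba_   read _ → write b, move +1, go to s2
s2 | b[b]aba_   read b → write a, move +1, go to s1
s1 | ba[a]ba_   read a → write b, move 0, go to s0
s0 | ba[b]ba_   read b → write c, move +1, go to s2
s2 | bac[b]a_   read b → write a, move +1, go to s1
s1 | baca[a]_   read a → write b, move 0, go to s0
s0 | baca[b]_   read b → write c, move +1, go to s2
s2 | bacac[_]
At halt the head is at cell 4.

4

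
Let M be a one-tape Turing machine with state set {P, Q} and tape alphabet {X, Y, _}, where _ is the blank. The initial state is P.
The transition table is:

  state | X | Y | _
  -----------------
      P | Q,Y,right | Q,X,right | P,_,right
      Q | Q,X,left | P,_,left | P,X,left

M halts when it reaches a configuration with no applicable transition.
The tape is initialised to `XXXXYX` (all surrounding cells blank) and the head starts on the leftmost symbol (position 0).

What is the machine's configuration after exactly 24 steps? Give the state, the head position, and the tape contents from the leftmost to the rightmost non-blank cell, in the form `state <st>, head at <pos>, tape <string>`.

state P, head at 4, tape XX

P | _[X]XXXYX   read X → write Y, move right, go to Q
Q | _Y[X]XXYX   read X → write X, move left, go to Q
Q | _[Y]XXXYX   read Y → write _, move left, go to P
P | [_]_XXXYX   read _ → write _, move right, go to P
P | _[_]XXXYX   read _ → write _, move right, go to P
P | __[X]XXYX   read X → write Y, move right, go to Q
Q | __Y[X]XYX   read X → write X, move left, go to Q
Q | __[Y]XXYX   read Y → write _, move left, go to P
P | _[_]_XXYX   read _ → write _, move right, go to P
P | __[_]XXYX   read _ → write _, move right, go to P
P | ___[X]XYX   read X → write Y, move right, go to Q
Q | ___Y[X]YX   read X → write X, move left, go to Q
Q | ___[Y]XYX   read Y → write _, move left, go to P
P | __[_]_XYX   read _ → write _, move right, go to P
P | ___[_]XYX   read _ → write _, move right, go to P
P | ____[X]YX   read X → write Y, move right, go to Q
Q | ____Y[Y]X   read Y → write _, move left, go to P
P | ____[Y]_X   read Y → write X, move right, go to Q
Q | ____X[_]X   read _ → write X, move left, go to P
P | ____[X]XX   read X → write Y, move right, go to Q
Q | ____Y[X]X   read X → write X, move left, go to Q
Q | ____[Y]XX   read Y → write _, move left, go to P
P | ___[_]_XX   read _ → write _, move right, go to P
P | ____[_]XX   read _ → write _, move right, go to P
P | _____[X]X
After 24 steps: state P, head at 4, tape XX.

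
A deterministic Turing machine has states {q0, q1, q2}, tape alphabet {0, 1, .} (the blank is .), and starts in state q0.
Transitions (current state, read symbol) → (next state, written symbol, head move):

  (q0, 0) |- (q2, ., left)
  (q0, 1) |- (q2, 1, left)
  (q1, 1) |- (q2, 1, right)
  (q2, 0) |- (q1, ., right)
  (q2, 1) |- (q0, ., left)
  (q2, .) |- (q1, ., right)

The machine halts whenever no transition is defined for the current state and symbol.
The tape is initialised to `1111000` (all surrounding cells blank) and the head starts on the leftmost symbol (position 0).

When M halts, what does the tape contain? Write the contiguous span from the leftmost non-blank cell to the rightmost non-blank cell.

1.1.000

state=q0 head=0 tape=.[1]111000   (q0,1)→(q2,1,left)
state=q2 head=-1 tape=[.]1111000   (q2,.)→(q1,.,right)
state=q1 head=0 tape=.[1]111000   (q1,1)→(q2,1,right)
state=q2 head=1 tape=.1[1]11000   (q2,1)→(q0,.,left)
state=q0 head=0 tape=.[1].11000   (q0,1)→(q2,1,left)
state=q2 head=-1 tape=[.]1.11000   (q2,.)→(q1,.,right)
state=q1 head=0 tape=.[1].11000   (q1,1)→(q2,1,right)
state=q2 head=1 tape=.1[.]11000   (q2,.)→(q1,.,right)
state=q1 head=2 tape=.1.[1]1000   (q1,1)→(q2,1,right)
state=q2 head=3 tape=.1.1[1]000   (q2,1)→(q0,.,left)
state=q0 head=2 tape=.1.[1].000   (q0,1)→(q2,1,left)
state=q2 head=1 tape=.1[.]1.000   (q2,.)→(q1,.,right)
state=q1 head=2 tape=.1.[1].000   (q1,1)→(q2,1,right)
state=q2 head=3 tape=.1.1[.]000   (q2,.)→(q1,.,right)
state=q1 head=4 tape=.1.1.[0]00
The non-blank tape span at halt is 1.1.000.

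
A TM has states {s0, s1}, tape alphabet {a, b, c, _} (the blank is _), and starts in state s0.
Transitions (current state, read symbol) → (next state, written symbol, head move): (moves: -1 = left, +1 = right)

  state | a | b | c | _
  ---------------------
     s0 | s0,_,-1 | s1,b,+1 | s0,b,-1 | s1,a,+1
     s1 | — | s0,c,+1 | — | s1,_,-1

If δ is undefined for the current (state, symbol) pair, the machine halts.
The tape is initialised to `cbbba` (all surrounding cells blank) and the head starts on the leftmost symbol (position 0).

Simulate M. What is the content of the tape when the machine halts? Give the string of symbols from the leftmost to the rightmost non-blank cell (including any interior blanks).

acbcba

s0 | _[c]bbba   read c → write b, move -1, go to s0
s0 | [_]bbbba   read _ → write a, move +1, go to s1
s1 | a[b]bbba   read b → write c, move +1, go to s0
s0 | ac[b]bba   read b → write b, move +1, go to s1
s1 | acb[b]ba   read b → write c, move +1, go to s0
s0 | acbc[b]a   read b → write b, move +1, go to s1
s1 | acbcb[a]
The non-blank tape span at halt is acbcba.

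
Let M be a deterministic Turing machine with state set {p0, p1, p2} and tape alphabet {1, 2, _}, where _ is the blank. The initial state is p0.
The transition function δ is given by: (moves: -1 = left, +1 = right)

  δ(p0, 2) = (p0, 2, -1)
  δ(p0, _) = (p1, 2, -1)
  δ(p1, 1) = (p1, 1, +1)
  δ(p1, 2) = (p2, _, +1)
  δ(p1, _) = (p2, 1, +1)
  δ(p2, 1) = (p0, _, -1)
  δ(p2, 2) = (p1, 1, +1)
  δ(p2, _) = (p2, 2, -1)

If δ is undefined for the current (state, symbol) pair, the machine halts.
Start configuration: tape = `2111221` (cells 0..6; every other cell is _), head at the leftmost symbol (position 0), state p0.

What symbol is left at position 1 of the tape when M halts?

p0 | __[2]111221   read 2 → write 2, move -1, go to p0
p0 | _[_]2111221   read _ → write 2, move -1, go to p1
p1 | [_]22111221   read _ → write 1, move +1, go to p2
p2 | 1[2]2111221   read 2 → write 1, move +1, go to p1
p1 | 11[2]111221   read 2 → write _, move +1, go to p2
p2 | 11_[1]11221   read 1 → write _, move -1, go to p0
p0 | 11[_]_11221   read _ → write 2, move -1, go to p1
p1 | 1[1]2_11221   read 1 → write 1, move +1, go to p1
p1 | 11[2]_11221   read 2 → write _, move +1, go to p2
p2 | 11_[_]11221   read _ → write 2, move -1, go to p2
p2 | 11[_]211221   read _ → write 2, move -1, go to p2
p2 | 1[1]2211221   read 1 → write _, move -1, go to p0
p0 | [1]_2211221
Cell 1 holds 2 when M halts.

2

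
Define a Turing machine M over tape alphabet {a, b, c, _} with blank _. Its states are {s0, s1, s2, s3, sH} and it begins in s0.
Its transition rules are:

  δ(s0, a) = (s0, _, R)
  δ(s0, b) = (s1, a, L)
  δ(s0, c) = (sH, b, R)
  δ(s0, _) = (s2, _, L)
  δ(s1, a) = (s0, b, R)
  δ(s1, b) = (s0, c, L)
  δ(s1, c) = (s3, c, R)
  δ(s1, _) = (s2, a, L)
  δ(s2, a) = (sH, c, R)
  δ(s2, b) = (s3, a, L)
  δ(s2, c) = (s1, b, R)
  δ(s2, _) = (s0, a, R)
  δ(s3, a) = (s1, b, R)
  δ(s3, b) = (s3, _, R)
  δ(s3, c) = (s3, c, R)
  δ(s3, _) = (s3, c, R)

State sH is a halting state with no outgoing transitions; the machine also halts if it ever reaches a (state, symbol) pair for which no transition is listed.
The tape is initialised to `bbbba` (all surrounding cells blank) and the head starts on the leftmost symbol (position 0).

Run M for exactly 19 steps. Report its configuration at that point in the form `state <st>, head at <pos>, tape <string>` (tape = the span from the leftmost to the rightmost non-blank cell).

state=s0 head=0 tape=__[b]bbba   (s0,b)→(s1,a,L)
state=s1 head=-1 tape=_[_]abbba   (s1,_)→(s2,a,L)
state=s2 head=-2 tape=[_]aabbba   (s2,_)→(s0,a,R)
state=s0 head=-1 tape=a[a]abbba   (s0,a)→(s0,_,R)
state=s0 head=0 tape=a_[a]bbba   (s0,a)→(s0,_,R)
state=s0 head=1 tape=a__[b]bba   (s0,b)→(s1,a,L)
state=s1 head=0 tape=a_[_]abba   (s1,_)→(s2,a,L)
state=s2 head=-1 tape=a[_]aabba   (s2,_)→(s0,a,R)
state=s0 head=0 tape=aa[a]abba   (s0,a)→(s0,_,R)
state=s0 head=1 tape=aa_[a]bba   (s0,a)→(s0,_,R)
state=s0 head=2 tape=aa__[b]ba   (s0,b)→(s1,a,L)
state=s1 head=1 tape=aa_[_]aba   (s1,_)→(s2,a,L)
state=s2 head=0 tape=aa[_]aaba   (s2,_)→(s0,a,R)
state=s0 head=1 tape=aaa[a]aba   (s0,a)→(s0,_,R)
state=s0 head=2 tape=aaa_[a]ba   (s0,a)→(s0,_,R)
state=s0 head=3 tape=aaa__[b]a   (s0,b)→(s1,a,L)
state=s1 head=2 tape=aaa_[_]aa   (s1,_)→(s2,a,L)
state=s2 head=1 tape=aaa[_]aaa   (s2,_)→(s0,a,R)
state=s0 head=2 tape=aaaa[a]aa   (s0,a)→(s0,_,R)
state=s0 head=3 tape=aaaa_[a]a
After 19 steps: state s0, head at 3, tape aaaa_aa.

state s0, head at 3, tape aaaa_aa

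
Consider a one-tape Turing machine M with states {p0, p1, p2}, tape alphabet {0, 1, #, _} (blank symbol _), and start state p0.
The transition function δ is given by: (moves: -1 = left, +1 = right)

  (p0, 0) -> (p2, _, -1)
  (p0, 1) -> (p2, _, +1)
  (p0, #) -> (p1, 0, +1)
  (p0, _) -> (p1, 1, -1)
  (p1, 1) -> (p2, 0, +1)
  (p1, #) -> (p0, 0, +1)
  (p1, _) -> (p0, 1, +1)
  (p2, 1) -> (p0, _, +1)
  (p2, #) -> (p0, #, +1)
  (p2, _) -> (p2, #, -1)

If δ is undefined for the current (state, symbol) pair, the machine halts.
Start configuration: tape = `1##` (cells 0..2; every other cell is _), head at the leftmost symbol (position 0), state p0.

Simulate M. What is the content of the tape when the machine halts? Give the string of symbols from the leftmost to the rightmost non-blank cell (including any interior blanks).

state=p0 head=0 tape=[1]##_____   (p0,1)→(p2,_,+1)
state=p2 head=1 tape=_[#]#_____   (p2,#)→(p0,#,+1)
state=p0 head=2 tape=_#[#]_____   (p0,#)→(p1,0,+1)
state=p1 head=3 tape=_#0[_]____   (p1,_)→(p0,1,+1)
state=p0 head=4 tape=_#01[_]___   (p0,_)→(p1,1,-1)
state=p1 head=3 tape=_#0[1]1___   (p1,1)→(p2,0,+1)
state=p2 head=4 tape=_#00[1]___   (p2,1)→(p0,_,+1)
state=p0 head=5 tape=_#00_[_]__   (p0,_)→(p1,1,-1)
state=p1 head=4 tape=_#00[_]1__   (p1,_)→(p0,1,+1)
state=p0 head=5 tape=_#001[1]__   (p0,1)→(p2,_,+1)
state=p2 head=6 tape=_#001_[_]_   (p2,_)→(p2,#,-1)
state=p2 head=5 tape=_#001[_]#_   (p2,_)→(p2,#,-1)
state=p2 head=4 tape=_#00[1]##_   (p2,1)→(p0,_,+1)
state=p0 head=5 tape=_#00_[#]#_   (p0,#)→(p1,0,+1)
state=p1 head=6 tape=_#00_0[#]_   (p1,#)→(p0,0,+1)
state=p0 head=7 tape=_#00_00[_]   (p0,_)→(p1,1,-1)
state=p1 head=6 tape=_#00_0[0]1
The non-blank tape span at halt is #00_001.

#00_001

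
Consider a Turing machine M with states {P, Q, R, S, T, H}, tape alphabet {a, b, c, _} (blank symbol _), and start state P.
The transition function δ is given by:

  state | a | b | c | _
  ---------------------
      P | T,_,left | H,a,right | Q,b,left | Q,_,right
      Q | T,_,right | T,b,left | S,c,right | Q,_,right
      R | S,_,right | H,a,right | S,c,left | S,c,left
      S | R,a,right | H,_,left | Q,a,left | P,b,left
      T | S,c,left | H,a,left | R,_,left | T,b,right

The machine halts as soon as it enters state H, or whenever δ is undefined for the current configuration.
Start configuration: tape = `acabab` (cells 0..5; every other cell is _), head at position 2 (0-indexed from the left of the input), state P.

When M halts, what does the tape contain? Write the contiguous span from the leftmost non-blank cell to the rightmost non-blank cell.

P | ac[a]bab   read a → write _, move left, go to T
T | a[c]_bab   read c → write _, move left, go to R
R | [a]__bab   read a → write _, move right, go to S
S | _[_]_bab   read _ → write b, move left, go to P
P | [_]b_bab   read _ → write _, move right, go to Q
Q | _[b]_bab   read b → write b, move left, go to T
T | [_]b_bab   read _ → write b, move right, go to T
T | b[b]_bab   read b → write a, move left, go to H
H | [b]a_bab
The non-blank tape span at halt is ba_bab.

ba_bab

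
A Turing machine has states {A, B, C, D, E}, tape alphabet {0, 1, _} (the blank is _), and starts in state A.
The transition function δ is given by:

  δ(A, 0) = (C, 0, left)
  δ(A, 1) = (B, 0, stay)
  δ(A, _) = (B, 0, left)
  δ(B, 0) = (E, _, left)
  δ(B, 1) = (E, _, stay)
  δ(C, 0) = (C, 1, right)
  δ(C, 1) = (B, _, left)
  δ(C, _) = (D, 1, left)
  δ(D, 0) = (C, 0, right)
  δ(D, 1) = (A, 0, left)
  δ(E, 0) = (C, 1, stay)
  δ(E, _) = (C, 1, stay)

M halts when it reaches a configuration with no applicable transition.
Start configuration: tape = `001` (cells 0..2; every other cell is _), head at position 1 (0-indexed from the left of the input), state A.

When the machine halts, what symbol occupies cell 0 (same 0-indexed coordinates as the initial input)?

_

A | _0[0]1   read 0 → write 0, move left, go to C
C | _[0]01   read 0 → write 1, move right, go to C
C | _1[0]1   read 0 → write 1, move right, go to C
C | _11[1]   read 1 → write _, move left, go to B
B | _1[1]_   read 1 → write _, move stay, go to E
E | _1[_]_   read _ → write 1, move stay, go to C
C | _1[1]_   read 1 → write _, move left, go to B
B | _[1]__   read 1 → write _, move stay, go to E
E | _[_]__   read _ → write 1, move stay, go to C
C | _[1]__   read 1 → write _, move left, go to B
B | [_]___
Cell 0 holds _ when M halts.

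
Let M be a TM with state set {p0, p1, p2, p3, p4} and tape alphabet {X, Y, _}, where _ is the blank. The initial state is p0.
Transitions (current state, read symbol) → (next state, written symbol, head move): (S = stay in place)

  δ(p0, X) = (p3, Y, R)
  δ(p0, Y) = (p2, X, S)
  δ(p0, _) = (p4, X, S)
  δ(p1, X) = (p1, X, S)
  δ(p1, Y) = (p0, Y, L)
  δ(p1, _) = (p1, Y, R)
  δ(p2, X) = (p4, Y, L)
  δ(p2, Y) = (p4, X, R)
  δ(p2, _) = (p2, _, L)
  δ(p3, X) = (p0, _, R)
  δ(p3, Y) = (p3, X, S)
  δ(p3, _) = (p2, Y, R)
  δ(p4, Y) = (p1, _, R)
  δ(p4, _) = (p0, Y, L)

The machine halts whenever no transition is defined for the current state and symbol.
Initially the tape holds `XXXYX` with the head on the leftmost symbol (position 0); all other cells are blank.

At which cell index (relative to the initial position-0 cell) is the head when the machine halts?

p0 | [X]XXYX___   read X → write Y, move R, go to p3
p3 | Y[X]XYX___   read X → write _, move R, go to p0
p0 | Y_[X]YX___   read X → write Y, move R, go to p3
p3 | Y_Y[Y]X___   read Y → write X, move S, go to p3
p3 | Y_Y[X]X___   read X → write _, move R, go to p0
p0 | Y_Y_[X]___   read X → write Y, move R, go to p3
p3 | Y_Y_Y[_]__   read _ → write Y, move R, go to p2
p2 | Y_Y_YY[_]_   read _ → write _, move L, go to p2
p2 | Y_Y_Y[Y]__   read Y → write X, move R, go to p4
p4 | Y_Y_YX[_]_   read _ → write Y, move L, go to p0
p0 | Y_Y_Y[X]Y_   read X → write Y, move R, go to p3
p3 | Y_Y_YY[Y]_   read Y → write X, move S, go to p3
p3 | Y_Y_YY[X]_   read X → write _, move R, go to p0
p0 | Y_Y_YY_[_]   read _ → write X, move S, go to p4
p4 | Y_Y_YY_[X]
At halt the head is at cell 7.

7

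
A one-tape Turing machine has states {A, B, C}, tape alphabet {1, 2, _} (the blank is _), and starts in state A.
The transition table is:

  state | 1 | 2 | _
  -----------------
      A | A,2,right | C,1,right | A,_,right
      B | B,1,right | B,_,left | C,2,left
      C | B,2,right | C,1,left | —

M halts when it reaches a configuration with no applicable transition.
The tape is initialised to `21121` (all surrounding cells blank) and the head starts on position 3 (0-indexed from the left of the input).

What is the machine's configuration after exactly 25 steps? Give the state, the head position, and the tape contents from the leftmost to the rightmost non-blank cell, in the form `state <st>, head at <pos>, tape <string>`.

state C, head at -2, tape 2

state=A head=3 tape=__211[2]1_   (A,2)→(C,1,right)
state=C head=4 tape=__2111[1]_   (C,1)→(B,2,right)
state=B head=5 tape=__21112[_]   (B,_)→(C,2,left)
state=C head=4 tape=__2111[2]2   (C,2)→(C,1,left)
state=C head=3 tape=__211[1]12   (C,1)→(B,2,right)
state=B head=4 tape=__2112[1]2   (B,1)→(B,1,right)
state=B head=5 tape=__21121[2]   (B,2)→(B,_,left)
state=B head=4 tape=__2112[1]_   (B,1)→(B,1,right)
state=B head=5 tape=__21121[_]   (B,_)→(C,2,left)
state=C head=4 tape=__2112[1]2   (C,1)→(B,2,right)
state=B head=5 tape=__21122[2]   (B,2)→(B,_,left)
state=B head=4 tape=__2112[2]_   (B,2)→(B,_,left)
state=B head=3 tape=__211[2]__   (B,2)→(B,_,left)
state=B head=2 tape=__21[1]___   (B,1)→(B,1,right)
state=B head=3 tape=__211[_]__   (B,_)→(C,2,left)
state=C head=2 tape=__21[1]2__   (C,1)→(B,2,right)
state=B head=3 tape=__212[2]__   (B,2)→(B,_,left)
state=B head=2 tape=__21[2]___   (B,2)→(B,_,left)
state=B head=1 tape=__2[1]____   (B,1)→(B,1,right)
state=B head=2 tape=__21[_]___   (B,_)→(C,2,left)
state=C head=1 tape=__2[1]2___   (C,1)→(B,2,right)
state=B head=2 tape=__22[2]___   (B,2)→(B,_,left)
state=B head=1 tape=__2[2]____   (B,2)→(B,_,left)
state=B head=0 tape=__[2]_____   (B,2)→(B,_,left)
state=B head=-1 tape=_[_]______   (B,_)→(C,2,left)
state=C head=-2 tape=[_]2______
After 25 steps: state C, head at -2, tape 2.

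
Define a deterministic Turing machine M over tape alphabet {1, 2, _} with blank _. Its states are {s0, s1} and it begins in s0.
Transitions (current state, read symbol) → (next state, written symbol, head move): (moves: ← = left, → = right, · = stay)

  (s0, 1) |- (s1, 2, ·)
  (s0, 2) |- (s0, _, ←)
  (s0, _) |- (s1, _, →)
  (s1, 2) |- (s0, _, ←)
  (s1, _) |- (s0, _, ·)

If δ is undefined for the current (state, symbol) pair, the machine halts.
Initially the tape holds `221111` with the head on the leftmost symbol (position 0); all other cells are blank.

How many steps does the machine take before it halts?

state=s0 head=0 tape=_[2]21111   (s0,2)→(s0,_,←)
state=s0 head=-1 tape=[_]_21111   (s0,_)→(s1,_,→)
state=s1 head=0 tape=_[_]21111   (s1,_)→(s0,_,·)
state=s0 head=0 tape=_[_]21111   (s0,_)→(s1,_,→)
state=s1 head=1 tape=__[2]1111   (s1,2)→(s0,_,←)
state=s0 head=0 tape=_[_]_1111   (s0,_)→(s1,_,→)
state=s1 head=1 tape=__[_]1111   (s1,_)→(s0,_,·)
state=s0 head=1 tape=__[_]1111   (s0,_)→(s1,_,→)
state=s1 head=2 tape=___[1]111
M halts after 8 transitions.

8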